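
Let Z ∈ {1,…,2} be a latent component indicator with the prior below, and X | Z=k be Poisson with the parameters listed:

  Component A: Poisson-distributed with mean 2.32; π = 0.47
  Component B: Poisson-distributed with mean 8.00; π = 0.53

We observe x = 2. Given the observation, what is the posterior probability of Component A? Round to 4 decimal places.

0.9562

Posterior ∝ prior × likelihood, so P(k | x) ∝ π_k f_k(x); normalise over all components.
Evaluate each component's likelihood at the observed value:
  f_A = 0.264474
  f_B = 0.0107348
Weight by the priors:
  π_A·f_A = 0.47 × 0.264474 = 0.124303
  π_B·f_B = 0.53 × 0.0107348 = 0.00568945
Sum: 0.124303 + 0.00568945 = 0.129992
Responsibility of Component A: 0.124303 / 0.129992 ≈ 0.9562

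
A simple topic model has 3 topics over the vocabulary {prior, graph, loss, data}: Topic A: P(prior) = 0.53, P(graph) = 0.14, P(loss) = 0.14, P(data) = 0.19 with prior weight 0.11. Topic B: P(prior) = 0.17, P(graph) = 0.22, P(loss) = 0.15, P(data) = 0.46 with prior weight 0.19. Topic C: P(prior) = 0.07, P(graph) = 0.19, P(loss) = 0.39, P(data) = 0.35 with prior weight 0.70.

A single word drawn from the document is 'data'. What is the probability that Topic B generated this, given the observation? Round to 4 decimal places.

The responsibility of component k is π_k f_k(x) divided by Σ_j π_j f_j(x).
Evaluate each component's likelihood at the observed value:
  p_A = P(data | comp) = 0.19
  p_B = P(data | comp) = 0.46
  p_C = P(data | comp) = 0.35
Prior × likelihood for each component:
  π_A·p_A = 0.11 × 0.19 = 0.0209
  π_B·p_B = 0.19 × 0.46 = 0.0874
  π_C·p_C = 0.70 × 0.35 = 0.245
Denominator: 0.0209 + 0.0874 + 0.245 = 0.3533
So the posterior for Topic B is 0.0874 / 0.3533 ≈ 0.2474.

0.2474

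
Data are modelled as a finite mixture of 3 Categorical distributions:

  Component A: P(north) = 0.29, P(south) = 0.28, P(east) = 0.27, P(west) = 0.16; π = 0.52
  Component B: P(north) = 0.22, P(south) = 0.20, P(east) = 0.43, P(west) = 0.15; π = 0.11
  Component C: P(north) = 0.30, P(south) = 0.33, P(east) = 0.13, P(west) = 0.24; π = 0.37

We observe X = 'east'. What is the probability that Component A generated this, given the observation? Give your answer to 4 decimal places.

The responsibility of component k is π_k f_k(x) divided by Σ_j π_j f_j(x).
Categorical probabilities:
  L_A = 0.27
  L_B = 0.43
  L_C = 0.13
Prior × likelihood for each component:
  π_A·L_A = 0.52 × 0.27 = 0.1404
  π_B·L_B = 0.11 × 0.43 = 0.0473
  π_C·L_C = 0.37 × 0.13 = 0.0481
Normaliser: 0.1404 + 0.0473 + 0.0481 = 0.2358
P(Component A | 'east') ≈ 0.5954

0.5954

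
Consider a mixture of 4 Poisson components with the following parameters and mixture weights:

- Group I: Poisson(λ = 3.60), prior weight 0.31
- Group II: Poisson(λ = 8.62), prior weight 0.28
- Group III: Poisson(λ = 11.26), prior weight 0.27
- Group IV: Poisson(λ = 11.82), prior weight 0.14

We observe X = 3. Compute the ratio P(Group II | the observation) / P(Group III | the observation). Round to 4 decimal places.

Since P(k|x) ∝ w_k f_k(x), the posterior odds are w_i f_i(x) / (w_j f_j(x)).
Evaluate each component's likelihood at the observed value:
  L_I = e^(−3.60)·3.60^3/3! = 0.212469
  L_II = e^(−8.62)·8.62^3/3! = 0.0192643
  L_III = e^(−11.26)·11.26^3/3! = 0.00306414
  L_IV = e^(−11.82)·11.82^3/3! = 0.00202461
Posterior odds = (w_II·L_II) / (w_III·L_III) = (0.28·0.0192643) / (0.27·0.00306414) = 0.00539399 / 0.000827317 ≈ 6.5199

6.5199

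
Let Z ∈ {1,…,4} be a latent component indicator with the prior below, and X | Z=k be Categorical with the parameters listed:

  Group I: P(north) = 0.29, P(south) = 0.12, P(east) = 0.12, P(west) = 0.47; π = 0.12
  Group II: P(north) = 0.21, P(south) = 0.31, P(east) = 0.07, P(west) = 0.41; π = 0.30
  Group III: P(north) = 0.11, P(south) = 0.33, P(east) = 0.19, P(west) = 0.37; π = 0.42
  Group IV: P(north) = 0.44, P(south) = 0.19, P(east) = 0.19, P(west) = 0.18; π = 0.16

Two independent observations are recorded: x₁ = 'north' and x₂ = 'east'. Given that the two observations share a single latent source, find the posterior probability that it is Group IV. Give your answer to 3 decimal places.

The responsibility of component k is w_k f_k(x) divided by Σ_j w_j f_j(x).
Since both observations come from the same component, the likelihood for component k is f_k(x₁)·f_k(x₂).
  f_I = [P(north | comp) = 0.29] × [0.12] = 0.0348
  f_II = [P(north | comp) = 0.21] × [0.07] = 0.0147
  f_III = [P(north | comp) = 0.11] × [0.19] = 0.0209
  f_IV = [P(north | comp) = 0.44] × [0.19] = 0.0836
Prior × likelihood for each component:
  w_I·f_I = 0.12 × 0.0348 = 0.004176
  w_II·f_II = 0.30 × 0.0147 = 0.00441
  w_III·f_III = 0.42 × 0.0209 = 0.008778
  w_IV·f_IV = 0.16 × 0.0836 = 0.013376
Sum: 0.004176 + 0.00441 + 0.008778 + 0.013376 = 0.03074
So the posterior for Group IV is 0.013376 / 0.03074 ≈ 0.435.

0.435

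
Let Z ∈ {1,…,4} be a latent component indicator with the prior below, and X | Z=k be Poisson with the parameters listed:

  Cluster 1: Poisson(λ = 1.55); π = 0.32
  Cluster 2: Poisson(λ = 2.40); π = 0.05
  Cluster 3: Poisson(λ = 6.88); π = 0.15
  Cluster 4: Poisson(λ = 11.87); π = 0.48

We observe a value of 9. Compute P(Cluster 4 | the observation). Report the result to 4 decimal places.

0.7463

By Bayes' theorem, P(k | x) = P(Z=k) f_k(x) / Σ_j P(Z=j) f_j(x).
Evaluate each component's likelihood at the observed value:
  p_1 = 3.02041e-05
  p_2 = 0.000660437
  p_3 = 0.0978559
  p_4 = 0.0902024
Prior × likelihood for each component:
  P(Z=1)·p_1 = 0.32 × 3.02041e-05 = 9.66531e-06
  P(Z=2)·p_2 = 0.05 × 0.000660437 = 3.30218e-05
  P(Z=3)·p_3 = 0.15 × 0.0978559 = 0.0146784
  P(Z=4)·p_4 = 0.48 × 0.0902024 = 0.0432971
Evidence: 9.66531e-06 + 3.30218e-05 + 0.0146784 + 0.0432971 = 0.0580182
So the posterior for Cluster 4 is 0.0432971 / 0.0580182 ≈ 0.7463.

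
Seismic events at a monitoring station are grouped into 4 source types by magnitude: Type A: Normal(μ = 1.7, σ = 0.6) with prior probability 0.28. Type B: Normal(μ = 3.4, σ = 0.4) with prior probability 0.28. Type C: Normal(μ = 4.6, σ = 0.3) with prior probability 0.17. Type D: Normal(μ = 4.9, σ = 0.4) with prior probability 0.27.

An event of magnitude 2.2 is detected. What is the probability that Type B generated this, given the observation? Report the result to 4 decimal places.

The responsibility of component k is π_k f_k(x) divided by Σ_j π_j f_j(x).
Normal densities:
  L_A = (1/(0.6·√(2π)))·exp(−(2.2−1.7)²/(2·0.6²)) = 0.664904·exp(-0.34722) = 0.469853
  L_B = (1/(0.4·√(2π)))·exp(−(2.2−3.4)²/(2·0.4²)) = 0.997356·exp(-4.50000) = 0.0110796
  L_C = (1/(0.3·√(2π)))·exp(−(2.2−4.6)²/(2·0.3²)) = 1.329808·exp(-32.00000) = 1.68409e-14
  L_D = (1/(0.4·√(2π)))·exp(−(2.2−4.9)²/(2·0.4²)) = 0.997356·exp(-22.78125) = 1.27373e-10
Weight by the priors:
  π_A·L_A = 0.28 × 0.469853 = 0.131559
  π_B·L_B = 0.28 × 0.0110796 = 0.00310229
  π_C·L_C = 0.17 × 1.68409e-14 = 2.86295e-15
  π_D·L_D = 0.27 × 1.27373e-10 = 3.43908e-11
Evidence: 0.131559 + 0.00310229 + 2.86295e-15 + 3.43908e-11 = 0.134661
P(Type B | the observation) ≈ 0.0230

0.0230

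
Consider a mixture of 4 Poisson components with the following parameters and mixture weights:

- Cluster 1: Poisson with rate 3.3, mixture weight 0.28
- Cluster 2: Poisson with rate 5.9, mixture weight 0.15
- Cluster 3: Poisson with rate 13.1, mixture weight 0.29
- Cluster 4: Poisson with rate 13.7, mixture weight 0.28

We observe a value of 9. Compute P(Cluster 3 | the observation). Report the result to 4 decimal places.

0.4180

By Bayes' theorem, P(k | x) = π_k f_k(x) / Σ_j π_j f_j(x).
Component likelihoods at x = 9:
  L_1 = e^(−3.3)·3.3^9/9! = 0.00471727
  L_2 = e^(−5.9)·5.9^9/9! = 0.0653985
  L_3 = e^(−13.1)·13.1^9/9! = 0.0640355
  L_4 = e^(−13.7)·13.7^9/9! = 0.0525881
Multiply by the mixture weights:
  π_1·L_1 = 0.28 × 0.00471727 = 0.00132084
  π_2·L_2 = 0.15 × 0.0653985 = 0.00980977
  π_3·L_3 = 0.29 × 0.0640355 = 0.0185703
  π_4·L_4 = 0.28 × 0.0525881 = 0.0147247
Denominator: 0.00132084 + 0.00980977 + 0.0185703 + 0.0147247 = 0.0444256
P(Cluster 3 | data) ≈ 0.4180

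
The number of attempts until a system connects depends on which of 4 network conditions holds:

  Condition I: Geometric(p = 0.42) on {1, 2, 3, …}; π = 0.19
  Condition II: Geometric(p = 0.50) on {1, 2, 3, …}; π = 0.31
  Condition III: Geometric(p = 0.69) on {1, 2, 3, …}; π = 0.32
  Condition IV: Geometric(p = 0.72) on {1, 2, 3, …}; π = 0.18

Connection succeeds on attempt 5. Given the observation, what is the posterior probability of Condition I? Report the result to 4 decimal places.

The responsibility of component k is π_k f_k(x) divided by Σ_j π_j f_j(x).
Component likelihoods at x = 5:
  p_I = 0.42·(1−0.42)^4 = 0.42·0.113165 = 0.0475293
  p_II = 0.50·(1−0.50)^4 = 0.50·0.0625 = 0.03125
  p_III = 0.69·(1−0.69)^4 = 0.69·0.00923521 = 0.00637229
  p_IV = 0.72·(1−0.72)^4 = 0.72·0.00614656 = 0.00442552
Weight by the priors:
  π_I·p_I = 0.19 × 0.0475293 = 0.00903056
  π_II·p_II = 0.31 × 0.03125 = 0.0096875
  π_III·p_III = 0.32 × 0.00637229 = 0.00203913
  π_IV·p_IV = 0.18 × 0.00442552 = 0.000796594
Denominator: 0.00903056 + 0.0096875 + 0.00203913 + 0.000796594 = 0.0215538
P(Condition I | 5) = 0.00903056 / 0.0215538 ≈ 0.4190

0.4190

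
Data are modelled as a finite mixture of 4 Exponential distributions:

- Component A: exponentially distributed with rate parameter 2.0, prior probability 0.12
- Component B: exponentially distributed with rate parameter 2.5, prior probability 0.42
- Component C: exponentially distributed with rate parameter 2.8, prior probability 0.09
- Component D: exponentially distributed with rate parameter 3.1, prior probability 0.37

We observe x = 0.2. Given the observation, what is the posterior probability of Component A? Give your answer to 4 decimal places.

Posterior ∝ prior × likelihood, so P(k | x) ∝ P(Z=k) f_k(x); normalise over all components.
Component likelihoods at x = 0.2:
  f_A = 2.0·e^(−2.0·0.2) = 2.0·e^(−0.4000) = 1.34064
  f_B = 2.5·e^(−2.5·0.2) = 2.5·e^(−0.5000) = 1.51633
  f_C = 2.8·e^(−2.8·0.2) = 2.8·e^(−0.5600) = 1.59939
  f_D = 3.1·e^(−3.1·0.2) = 3.1·e^(−0.6200) = 1.66763
Multiply by the mixture weights:
  P(Z=A)·f_A = 0.12 × 1.34064 = 0.160877
  P(Z=B)·f_B = 0.42 × 1.51633 = 0.636857
  P(Z=C)·f_C = 0.09 × 1.59939 = 0.143945
  P(Z=D)·f_D = 0.37 × 1.66763 = 0.617022
Denominator: 0.160877 + 0.636857 + 0.143945 + 0.617022 = 1.5587
So the posterior for Component A is 0.160877 / 1.5587 ≈ 0.1032.

0.1032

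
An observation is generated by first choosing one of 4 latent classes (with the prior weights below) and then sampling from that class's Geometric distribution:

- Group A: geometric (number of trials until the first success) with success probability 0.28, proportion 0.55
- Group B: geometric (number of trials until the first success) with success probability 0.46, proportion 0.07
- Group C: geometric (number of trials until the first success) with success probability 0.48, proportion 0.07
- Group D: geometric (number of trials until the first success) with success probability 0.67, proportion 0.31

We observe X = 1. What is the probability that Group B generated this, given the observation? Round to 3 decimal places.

By Bayes' theorem, P(k | x) = π_k f_k(x) / Σ_j π_j f_j(x).
Component likelihoods at x = 1:
  f_A = 0.28·(1−0.28)^0 = 0.28·1 = 0.28
  f_B = 0.46·(1−0.46)^0 = 0.46·1 = 0.46
  f_C = 0.48·(1−0.48)^0 = 0.48·1 = 0.48
  f_D = 0.67·(1−0.67)^0 = 0.67·1 = 0.67
Unnormalised posteriors:
  π_A·f_A = 0.55 × 0.28 = 0.154
  π_B·f_B = 0.07 × 0.46 = 0.0322
  π_C·f_C = 0.07 × 0.48 = 0.0336
  π_D·f_D = 0.31 × 0.67 = 0.2077
Denominator: 0.154 + 0.0322 + 0.0336 + 0.2077 = 0.4275
Responsibility of Group B: 0.0322 / 0.4275 ≈ 0.075

0.075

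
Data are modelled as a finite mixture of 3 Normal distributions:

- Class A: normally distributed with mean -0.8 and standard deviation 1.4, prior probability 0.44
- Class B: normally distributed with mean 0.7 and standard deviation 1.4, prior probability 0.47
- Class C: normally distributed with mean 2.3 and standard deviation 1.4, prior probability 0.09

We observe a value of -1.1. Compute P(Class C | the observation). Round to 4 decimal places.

0.0074

By Bayes' theorem, P(k | x) = w_k f_k(x) / Σ_j w_j f_j(x).
Component likelihoods at x = -1.1:
  f_A = (1/(1.4·√(2π)))·exp(−(-1.1−-0.8)²/(2·1.4²)) = 0.284959·exp(-0.02296) = 0.278491
  f_B = (1/(1.4·√(2π)))·exp(−(-1.1−0.7)²/(2·1.4²)) = 0.284959·exp(-0.82653) = 0.124688
  f_C = (1/(1.4·√(2π)))·exp(−(-1.1−2.3)²/(2·1.4²)) = 0.284959·exp(-2.94898) = 0.0149299
Multiply by the mixture weights:
  w_A·f_A = 0.44 × 0.278491 = 0.122536
  w_B·f_B = 0.47 × 0.124688 = 0.0586033
  w_C·f_C = 0.09 × 0.0149299 = 0.00134369
Evidence: 0.122536 + 0.0586033 + 0.00134369 = 0.182483
P(Class C | data) = 0.00134369 / 0.182483 ≈ 0.0074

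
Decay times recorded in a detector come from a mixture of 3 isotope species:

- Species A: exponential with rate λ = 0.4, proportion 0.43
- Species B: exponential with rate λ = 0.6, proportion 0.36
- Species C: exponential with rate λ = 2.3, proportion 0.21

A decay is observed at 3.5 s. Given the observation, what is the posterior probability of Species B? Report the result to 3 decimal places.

Posterior ∝ prior × likelihood, so P(k | x) ∝ P(Z=k) f_k(x); normalise over all components.
Component likelihoods at x = 3.5 s:
  f_A = 0.4·e^(−0.4·3.5) = 0.4·e^(−1.4000) = 0.0986388
  f_B = 0.6·e^(−0.6·3.5) = 0.6·e^(−2.1000) = 0.0734739
  f_C = 2.3·e^(−2.3·3.5) = 2.3·e^(−8.0500) = 0.000733934
Multiply by the mixture weights:
  P(Z=A)·f_A = 0.43 × 0.0986388 = 0.0424147
  P(Z=B)·f_B = 0.36 × 0.0734739 = 0.0264506
  P(Z=C)·f_C = 0.21 × 0.000733934 = 0.000154126
Denominator: 0.0424147 + 0.0264506 + 0.000154126 = 0.0690194
P(Species B | 3.5 s) = 0.0264506 / 0.0690194 ≈ 0.383

0.383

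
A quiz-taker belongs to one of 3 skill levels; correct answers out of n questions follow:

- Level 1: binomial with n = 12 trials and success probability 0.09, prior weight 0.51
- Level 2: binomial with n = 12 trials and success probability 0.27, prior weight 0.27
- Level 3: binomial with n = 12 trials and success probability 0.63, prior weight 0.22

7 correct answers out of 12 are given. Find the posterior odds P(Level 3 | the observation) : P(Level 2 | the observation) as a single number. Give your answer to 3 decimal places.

Only the two components matter; the odds are (π_i f_i(x)) / (π_j f_j(x)).
Binomial probabilities:
  f_1 = C(12,7)·0.09^7·0.91^5 = 792·4.78297e-08·0.624032 = 2.3639e-05
  f_2 = C(12,7)·0.27^7·0.73^5 = 792·0.000104604·0.207307 = 0.0171746
  f_3 = C(12,7)·0.63^7·0.37^5 = 792·0.0393898·0.0069344 = 0.21633
Odds = (0.22/0.27) × (0.21633/0.0171746) = 0.814815 × 12.596 ≈ 10.263

10.263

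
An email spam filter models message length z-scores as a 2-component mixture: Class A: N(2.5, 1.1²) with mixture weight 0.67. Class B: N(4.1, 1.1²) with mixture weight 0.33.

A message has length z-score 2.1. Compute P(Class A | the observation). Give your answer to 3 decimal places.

By Bayes' theorem, P(k | x) = π_k f_k(x) / Σ_j π_j f_j(x).
Evaluate each component's likelihood at the observed value:
  p_A = 0.339472
  p_B = 0.0694505
Multiply by the mixture weights:
  π_A·p_A = 0.67 × 0.339472 = 0.227446
  π_B·p_B = 0.33 × 0.0694505 = 0.0229187
Sum: 0.227446 + 0.0229187 = 0.250365
P(Class A | the observation) = 0.227446 / 0.250365 ≈ 0.908

0.908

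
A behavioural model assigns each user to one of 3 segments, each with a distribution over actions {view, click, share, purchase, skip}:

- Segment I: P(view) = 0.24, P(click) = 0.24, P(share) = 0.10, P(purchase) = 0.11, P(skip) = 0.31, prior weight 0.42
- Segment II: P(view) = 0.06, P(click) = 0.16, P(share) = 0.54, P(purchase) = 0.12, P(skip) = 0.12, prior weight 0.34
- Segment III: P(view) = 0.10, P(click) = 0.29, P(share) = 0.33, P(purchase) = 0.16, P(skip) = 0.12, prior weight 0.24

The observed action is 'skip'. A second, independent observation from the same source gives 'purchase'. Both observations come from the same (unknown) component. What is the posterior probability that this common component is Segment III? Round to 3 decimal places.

0.193

The responsibility of component k is w_k f_k(x) divided by Σ_j w_j f_j(x).
Since both observations come from the same component, the likelihood for component k is f_k(x₁)·f_k(x₂).
  p_I = [P(skip | comp) = 0.31] × [0.11] = 0.0341
  p_II = [P(skip | comp) = 0.12] × [0.12] = 0.0144
  p_III = [P(skip | comp) = 0.12] × [0.16] = 0.0192
Unnormalised posteriors:
  w_I·p_I = 0.42 × 0.0341 = 0.014322
  w_II·p_II = 0.34 × 0.0144 = 0.004896
  w_III·p_III = 0.24 × 0.0192 = 0.004608
Evidence: 0.014322 + 0.004896 + 0.004608 = 0.023826
P(Segment III | data) ≈ 0.193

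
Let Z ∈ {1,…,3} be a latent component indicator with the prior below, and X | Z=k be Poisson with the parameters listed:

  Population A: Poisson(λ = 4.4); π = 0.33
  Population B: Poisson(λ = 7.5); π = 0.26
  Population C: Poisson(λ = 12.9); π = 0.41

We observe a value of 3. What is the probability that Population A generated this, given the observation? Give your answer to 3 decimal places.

0.846

The responsibility of component k is π_k f_k(x) divided by Σ_j π_j f_j(x).
Poisson probabilities:
  p_A = 0.174305
  p_B = 0.0388887
  p_C = 0.000893756
Prior × likelihood for each component:
  π_A·p_A = 0.33 × 0.174305 = 0.0575208
  π_B·p_B = 0.26 × 0.0388887 = 0.0101111
  π_C·p_C = 0.41 × 0.000893756 = 0.00036644
Marginal: 0.0575208 + 0.0101111 + 0.00036644 = 0.0679983
Responsibility of Population A: 0.0575208 / 0.0679983 ≈ 0.846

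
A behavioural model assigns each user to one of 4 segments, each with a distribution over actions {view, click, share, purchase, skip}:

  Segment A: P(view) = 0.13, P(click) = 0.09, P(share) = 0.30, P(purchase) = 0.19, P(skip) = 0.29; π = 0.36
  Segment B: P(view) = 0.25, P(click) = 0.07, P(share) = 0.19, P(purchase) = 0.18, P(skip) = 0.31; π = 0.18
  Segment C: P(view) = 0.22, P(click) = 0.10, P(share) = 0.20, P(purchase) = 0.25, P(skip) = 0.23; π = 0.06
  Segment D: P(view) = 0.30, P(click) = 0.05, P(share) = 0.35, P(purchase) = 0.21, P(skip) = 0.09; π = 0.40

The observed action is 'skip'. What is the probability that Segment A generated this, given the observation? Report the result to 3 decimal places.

P(component k | x) = P(Z=k)·f_k(x) / marginal(x), where marginal(x) = Σ_j P(Z=j)·f_j(x).
Evaluate each component's likelihood at the observed value:
  L_A = P(skip | comp) = 0.29
  L_B = P(skip | comp) = 0.31
  L_C = P(skip | comp) = 0.23
  L_D = P(skip | comp) = 0.09
Prior × likelihood for each component:
  P(Z=A)·L_A = 0.36 × 0.29 = 0.1044
  P(Z=B)·L_B = 0.18 × 0.31 = 0.0558
  P(Z=C)·L_C = 0.06 × 0.23 = 0.0138
  P(Z=D)·L_D = 0.40 × 0.09 = 0.036
Sum: 0.1044 + 0.0558 + 0.0138 + 0.036 = 0.21
P(Segment A | x) = 0.1044 / 0.21 ≈ 0.497

0.497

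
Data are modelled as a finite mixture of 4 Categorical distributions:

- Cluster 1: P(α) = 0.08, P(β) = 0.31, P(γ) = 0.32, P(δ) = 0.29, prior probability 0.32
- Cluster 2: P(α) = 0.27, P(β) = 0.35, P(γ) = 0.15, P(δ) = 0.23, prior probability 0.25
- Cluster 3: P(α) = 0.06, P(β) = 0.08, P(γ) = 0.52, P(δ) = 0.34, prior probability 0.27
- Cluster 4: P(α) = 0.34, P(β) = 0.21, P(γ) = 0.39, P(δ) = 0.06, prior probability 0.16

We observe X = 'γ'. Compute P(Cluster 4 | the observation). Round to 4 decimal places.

0.1821

P(component k | x) = P(Z=k)·f_k(x) / marginal(x), where marginal(x) = Σ_j P(Z=j)·f_j(x).
Component likelihoods at x = 'γ':
  L_1 = 0.32
  L_2 = 0.15
  L_3 = 0.52
  L_4 = 0.39
Unnormalised posteriors:
  P(Z=1)·L_1 = 0.32 × 0.32 = 0.1024
  P(Z=2)·L_2 = 0.25 × 0.15 = 0.0375
  P(Z=3)·L_3 = 0.27 × 0.52 = 0.1404
  P(Z=4)·L_4 = 0.16 × 0.39 = 0.0624
Normaliser: 0.1024 + 0.0375 + 0.1404 + 0.0624 = 0.3427
P(Cluster 4 | x) = 0.0624 / 0.3427 ≈ 0.1821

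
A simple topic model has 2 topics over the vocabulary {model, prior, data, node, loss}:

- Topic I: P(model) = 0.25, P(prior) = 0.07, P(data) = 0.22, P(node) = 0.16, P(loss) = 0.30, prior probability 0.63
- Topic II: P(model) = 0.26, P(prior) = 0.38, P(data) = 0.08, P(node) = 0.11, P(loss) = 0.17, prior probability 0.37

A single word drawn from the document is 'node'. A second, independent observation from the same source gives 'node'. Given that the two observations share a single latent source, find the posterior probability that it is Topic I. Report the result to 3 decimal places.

Apply Bayes' rule: the posterior for each component is proportional to its prior times its likelihood at x.
Since both observations come from the same component, the likelihood for component k is f_k(x₁)·f_k(x₂).
  p_I = [P(node | comp) = 0.16] × [0.16] = 0.0256
  p_II = [P(node | comp) = 0.11] × [0.11] = 0.0121
Weight by the priors:
  P(Z=I)·p_I = 0.63 × 0.0256 = 0.016128
  P(Z=II)·p_II = 0.37 × 0.0121 = 0.004477
Normaliser: 0.016128 + 0.004477 = 0.020605
P(Topic I | x₁,x₂) ≈ 0.783

0.783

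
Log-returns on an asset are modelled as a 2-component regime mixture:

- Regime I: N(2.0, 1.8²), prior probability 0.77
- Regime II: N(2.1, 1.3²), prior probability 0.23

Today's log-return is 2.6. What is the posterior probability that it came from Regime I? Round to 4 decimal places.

P(component k | x) = P(Z=k)·f_k(x) / marginal(x), where marginal(x) = Σ_j P(Z=j)·f_j(x).
Normal densities:
  p_I = 0.209657
  p_II = 0.285
Prior × likelihood for each component:
  P(Z=I)·p_I = 0.77 × 0.209657 = 0.161436
  P(Z=II)·p_II = 0.23 × 0.285 = 0.0655499
Marginal: 0.161436 + 0.0655499 = 0.226986
Responsibility of Regime I: 0.161436 / 0.226986 ≈ 0.7112

0.7112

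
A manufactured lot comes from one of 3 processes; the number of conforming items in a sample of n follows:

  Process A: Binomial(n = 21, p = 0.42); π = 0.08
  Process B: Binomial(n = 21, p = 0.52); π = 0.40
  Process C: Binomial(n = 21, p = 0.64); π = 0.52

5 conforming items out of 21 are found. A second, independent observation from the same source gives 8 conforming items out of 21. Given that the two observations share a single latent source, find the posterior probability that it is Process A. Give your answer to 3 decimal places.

0.750

Apply Bayes' rule: the posterior for each component is proportional to its prior times its likelihood at x.
Since both observations come from the same component, the likelihood for component k is f_k(x₁)·f_k(x₂).
  f_A = [0.0436152] × [0.165616] = 0.00722335
  f_B = [0.00614355] × [0.0781099] = 0.000479872
  f_C = [0.000173893] × [0.00977047] = 1.69902e-06
Prior × likelihood for each component:
  w_A·f_A = 0.08 × 0.00722335 = 0.000577868
  w_B·f_B = 0.40 × 0.000479872 = 0.000191949
  w_C·f_C = 0.52 × 1.69902e-06 = 8.8349e-07
Evidence: 0.000577868 + 0.000191949 + 8.8349e-07 = 0.0007707
P(Process A | x) ≈ 0.750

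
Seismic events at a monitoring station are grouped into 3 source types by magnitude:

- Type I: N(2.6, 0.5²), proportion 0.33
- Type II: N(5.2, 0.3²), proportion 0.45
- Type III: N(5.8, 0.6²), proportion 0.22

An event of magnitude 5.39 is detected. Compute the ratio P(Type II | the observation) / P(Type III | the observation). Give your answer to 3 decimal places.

4.228

Only the two components matter; the odds are (P(Z=i) f_i(x)) / (P(Z=j) f_j(x)).
Normal densities:
  L_I = 1.38279e-07
  L_II = 1.08815
  L_III = 0.526457
Posterior odds = (P(Z=II)·L_II) / (P(Z=III)·L_III) = (0.45·1.08815) / (0.22·0.526457) = 0.489667 / 0.115821 ≈ 4.228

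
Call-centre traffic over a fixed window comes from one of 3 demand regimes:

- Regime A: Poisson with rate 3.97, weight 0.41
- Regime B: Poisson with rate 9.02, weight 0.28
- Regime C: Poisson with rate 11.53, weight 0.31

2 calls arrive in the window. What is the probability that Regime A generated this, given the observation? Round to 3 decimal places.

P(component k | x) = P(Z=k)·f_k(x) / marginal(x), where marginal(x) = Σ_j P(Z=j)·f_j(x).
Poisson probabilities:
  p_A = 0.148731
  p_B = 0.00492093
  p_C = 0.000653451
Prior × likelihood for each component:
  P(Z=A)·p_A = 0.41 × 0.148731 = 0.0609798
  P(Z=B)·p_B = 0.28 × 0.00492093 = 0.00137786
  P(Z=C)·p_C = 0.31 × 0.000653451 = 0.00020257
Marginal: 0.0609798 + 0.00137786 + 0.00020257 = 0.0625602
Responsibility of Regime A: 0.0609798 / 0.0625602 ≈ 0.975

0.975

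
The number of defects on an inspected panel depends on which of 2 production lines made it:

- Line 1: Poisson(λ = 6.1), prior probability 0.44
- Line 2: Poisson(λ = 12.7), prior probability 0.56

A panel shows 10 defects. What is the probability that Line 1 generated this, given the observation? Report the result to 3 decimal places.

0.274

Apply Bayes' rule: the posterior for each component is proportional to its prior times its likelihood at x.
Poisson probabilities:
  p_1 = 0.0440899
  p_2 = 0.0917771
Weight by the priors:
  w_1·p_1 = 0.44 × 0.0440899 = 0.0193995
  w_2·p_2 = 0.56 × 0.0917771 = 0.0513952
Normaliser: 0.0193995 + 0.0513952 = 0.0707947
So the posterior for Line 1 is 0.0193995 / 0.0707947 ≈ 0.274.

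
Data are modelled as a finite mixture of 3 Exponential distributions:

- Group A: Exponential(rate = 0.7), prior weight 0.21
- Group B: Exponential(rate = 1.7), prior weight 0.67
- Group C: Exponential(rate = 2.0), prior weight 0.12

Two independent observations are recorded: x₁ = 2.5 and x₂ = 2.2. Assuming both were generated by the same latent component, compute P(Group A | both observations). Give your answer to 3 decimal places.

0.846

Posterior ∝ prior × likelihood, so P(k | x) ∝ w_k f_k(x); normalise over all components.
Since both observations come from the same component, the likelihood for component k is f_k(x₁)·f_k(x₂).
  p_A = [0.7·e^(−0.7·2.5) = 0.7·e^(−1.7500) = 0.121642] × [0.150067] = 0.0182544
  p_B = [1.7·e^(−1.7·2.5) = 1.7·e^(−4.2500) = 0.0242492] × [0.040382] = 0.000979231
  p_C = [2.0·e^(−2.0·2.5) = 2.0·e^(−5.0000) = 0.0134759] × [0.0245547] = 0.000330896
Unnormalised posteriors:
  w_A·p_A = 0.21 × 0.0182544 = 0.00383342
  w_B·p_B = 0.67 × 0.000979231 = 0.000656084
  w_C·p_C = 0.12 × 0.000330896 = 3.97076e-05
Denominator: 0.00383342 + 0.000656084 + 3.97076e-05 = 0.00452921
So the posterior for Group A is 0.00383342 / 0.00452921 ≈ 0.846.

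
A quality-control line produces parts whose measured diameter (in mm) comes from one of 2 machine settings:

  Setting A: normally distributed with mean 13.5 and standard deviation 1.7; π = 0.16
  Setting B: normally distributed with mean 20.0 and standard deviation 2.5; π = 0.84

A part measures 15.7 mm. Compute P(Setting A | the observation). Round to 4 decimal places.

P(component k | x) = w_k·f_k(x) / marginal(x), where marginal(x) = Σ_j w_j·f_j(x).
Component likelihoods at x = 15.7 mm:
  L_A = (1/(1.7·√(2π)))·exp(−(15.7−13.5)²/(2·1.7²)) = 0.234672·exp(-0.83737) = 0.101577
  L_B = (1/(2.5·√(2π)))·exp(−(15.7−20.0)²/(2·2.5²)) = 0.159577·exp(-1.47920) = 0.0363548
Multiply by the mixture weights:
  w_A·L_A = 0.16 × 0.101577 = 0.0162523
  w_B·L_B = 0.84 × 0.0363548 = 0.030538
Sum: 0.0162523 + 0.030538 = 0.0467904
P(Setting A | x) = 0.0162523 / 0.0467904 ≈ 0.3473

0.3473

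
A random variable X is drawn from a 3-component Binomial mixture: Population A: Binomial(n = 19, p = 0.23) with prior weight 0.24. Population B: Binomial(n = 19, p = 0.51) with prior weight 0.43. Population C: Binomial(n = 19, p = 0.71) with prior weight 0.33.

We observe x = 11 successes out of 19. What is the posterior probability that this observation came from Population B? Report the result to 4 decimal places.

By Bayes' theorem, P(k | x) = P(Z=k) f_k(x) / Σ_j P(Z=j) f_j(x).
Evaluate each component's likelihood at the observed value:
  L_A = C(19,11)·0.23^11·0.77^8 = 75582·9.5281e-08·0.123574 = 0.000889919
  L_B = C(19,11)·0.51^11·0.49^8 = 75582·0.000607116·0.00332329 = 0.152496
  L_C = C(19,11)·0.71^11·0.29^8 = 75582·0.0231122·5.00246e-05 = 0.0873865
Multiply by the mixture weights:
  P(Z=A)·L_A = 0.24 × 0.000889919 = 0.000213581
  P(Z=B)·L_B = 0.43 × 0.152496 = 0.0655734
  P(Z=C)·L_C = 0.33 × 0.0873865 = 0.0288375
Denominator: 0.000213581 + 0.0655734 + 0.0288375 = 0.0946245
So the posterior for Population B is 0.0655734 / 0.0946245 ≈ 0.6930.

0.6930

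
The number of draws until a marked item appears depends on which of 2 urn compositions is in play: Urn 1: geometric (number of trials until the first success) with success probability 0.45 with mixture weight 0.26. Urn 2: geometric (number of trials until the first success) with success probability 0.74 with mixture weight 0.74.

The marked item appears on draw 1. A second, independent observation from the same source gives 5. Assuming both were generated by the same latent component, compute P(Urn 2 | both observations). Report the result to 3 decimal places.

The responsibility of component k is π_k f_k(x) divided by Σ_j π_j f_j(x).
Since both observations come from the same component, the likelihood for component k is f_k(x₁)·f_k(x₂).
  f_1 = [0.45] × [0.0411778] = 0.01853
  f_2 = [0.74] × [0.00338162] = 0.0025024
Weight by the priors:
  π_1·f_1 = 0.26 × 0.01853 = 0.0048178
  π_2·f_2 = 0.74 × 0.0025024 = 0.00185178
Marginal: 0.0048178 + 0.00185178 = 0.00666958
P(Urn 2 | x) ≈ 0.278

0.278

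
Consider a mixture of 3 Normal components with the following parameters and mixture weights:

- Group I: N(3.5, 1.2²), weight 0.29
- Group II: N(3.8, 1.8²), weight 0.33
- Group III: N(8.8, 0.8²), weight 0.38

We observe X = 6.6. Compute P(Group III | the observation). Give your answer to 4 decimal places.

P(component k | x) = π_k·f_k(x) / marginal(x), where marginal(x) = Σ_j π_j·f_j(x).
Normal densities:
  f_I = (1/(1.2·√(2π)))·exp(−(6.6−3.5)²/(2·1.2²)) = 0.332452·exp(-3.33681) = 0.0118188
  f_II = (1/(1.8·√(2π)))·exp(−(6.6−3.8)²/(2·1.8²)) = 0.221635·exp(-1.20988) = 0.066099
  f_III = (1/(0.8·√(2π)))·exp(−(6.6−8.8)²/(2·0.8²)) = 0.498678·exp(-3.78125) = 0.011367
Prior × likelihood for each component:
  π_I·f_I = 0.29 × 0.0118188 = 0.00342745
  π_II·f_II = 0.33 × 0.066099 = 0.0218127
  π_III·f_III = 0.38 × 0.011367 = 0.00431944
Sum: 0.00342745 + 0.0218127 + 0.00431944 = 0.0295596
Responsibility of Group III: 0.00431944 / 0.0295596 ≈ 0.1461

0.1461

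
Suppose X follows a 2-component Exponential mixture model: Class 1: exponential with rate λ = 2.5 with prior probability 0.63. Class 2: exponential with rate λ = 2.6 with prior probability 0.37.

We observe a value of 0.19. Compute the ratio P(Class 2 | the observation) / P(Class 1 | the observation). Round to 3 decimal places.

0.599

Posterior odds = (w_i f_i(x)) / (w_j f_j(x)); the normalising sum cancels.
Exponential densities:
  p_1 = 2.5·e^(−2.5·0.19) = 2.5·e^(−0.4750) = 1.55471
  p_2 = 2.6·e^(−2.6·0.19) = 2.6·e^(−0.4940) = 1.58647
Odds = (0.37/0.63) × (1.58647/1.55471) = 0.587302 × 1.02043 ≈ 0.599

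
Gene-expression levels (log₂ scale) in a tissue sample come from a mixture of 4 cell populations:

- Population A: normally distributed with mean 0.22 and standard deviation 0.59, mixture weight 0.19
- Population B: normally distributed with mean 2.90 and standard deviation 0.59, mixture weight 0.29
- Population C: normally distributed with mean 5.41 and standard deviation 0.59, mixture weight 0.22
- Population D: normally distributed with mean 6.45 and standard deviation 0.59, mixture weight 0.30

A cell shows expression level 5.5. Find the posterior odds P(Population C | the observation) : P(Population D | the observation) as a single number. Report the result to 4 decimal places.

2.6499

Posterior odds = (π_i f_i(x)) / (π_j f_j(x)); the normalising sum cancels.
Component likelihoods at x = 5.5:
  f_A = (1/(0.59·√(2π)))·exp(−(5.5−0.22)²/(2·0.59²)) = 0.676173·exp(-40.04367) = 2.74989e-18
  f_B = (1/(0.59·√(2π)))·exp(−(5.5−2.90)²/(2·0.59²)) = 0.676173·exp(-9.70985) = 4.1032e-05
  f_C = (1/(0.59·√(2π)))·exp(−(5.5−5.41)²/(2·0.59²)) = 0.676173·exp(-0.01163) = 0.668352
  f_D = (1/(0.59·√(2π)))·exp(−(5.5−6.45)²/(2·0.59²)) = 0.676173·exp(-1.29632) = 0.184958
0.147037 / 0.0554873 ≈ 2.6499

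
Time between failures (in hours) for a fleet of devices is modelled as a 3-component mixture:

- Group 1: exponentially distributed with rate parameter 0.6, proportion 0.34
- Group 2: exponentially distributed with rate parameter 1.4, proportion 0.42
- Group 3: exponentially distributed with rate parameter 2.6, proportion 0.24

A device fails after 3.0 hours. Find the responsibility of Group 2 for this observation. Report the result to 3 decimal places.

Apply Bayes' rule: the posterior for each component is proportional to its prior times its likelihood at x.
Evaluate each component's likelihood at the observed value:
  L_1 = 0.0991793
  L_2 = 0.0209938
  L_3 = 0.00106531
Multiply by the mixture weights:
  π_1·L_1 = 0.34 × 0.0991793 = 0.033721
  π_2·L_2 = 0.42 × 0.0209938 = 0.0088174
  π_3·L_3 = 0.24 × 0.00106531 = 0.000255675
Marginal: 0.033721 + 0.0088174 + 0.000255675 = 0.042794
P(Group 2 | 3.0 hours) ≈ 0.206

0.206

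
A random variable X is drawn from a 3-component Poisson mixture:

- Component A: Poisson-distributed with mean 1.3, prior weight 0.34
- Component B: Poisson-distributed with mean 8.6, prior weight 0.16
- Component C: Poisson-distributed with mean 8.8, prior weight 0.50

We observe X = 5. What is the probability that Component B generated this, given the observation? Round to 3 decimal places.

Posterior ∝ prior × likelihood, so P(k | x) ∝ P(Z=k) f_k(x); normalise over all components.
Evaluate each component's likelihood at the observed value:
  p_A = e^(−1.3)·1.3^5/5! = 0.00843243
  p_B = e^(−8.6)·8.6^5/5! = 0.0721736
  p_C = e^(−8.8)·8.8^5/5! = 0.0662889
Weight by the priors:
  P(Z=A)·p_A = 0.34 × 0.00843243 = 0.00286703
  P(Z=B)·p_B = 0.16 × 0.0721736 = 0.0115478
  P(Z=C)·p_C = 0.50 × 0.0662889 = 0.0331444
Sum: 0.00286703 + 0.0115478 + 0.0331444 = 0.0475592
P(Component B | 5) = 0.0115478 / 0.0475592 ≈ 0.243

0.243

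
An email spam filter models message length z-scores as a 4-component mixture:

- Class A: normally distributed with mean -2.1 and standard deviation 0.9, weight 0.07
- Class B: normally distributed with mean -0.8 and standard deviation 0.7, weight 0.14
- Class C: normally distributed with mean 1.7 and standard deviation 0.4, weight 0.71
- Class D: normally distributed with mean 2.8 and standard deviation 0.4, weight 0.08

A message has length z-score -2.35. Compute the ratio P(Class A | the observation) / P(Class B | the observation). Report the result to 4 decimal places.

Since P(k|x) ∝ w_k f_k(x), the posterior odds are w_i f_i(x) / (w_j f_j(x)).
Evaluate each component's likelihood at the observed value:
  p_A = 0.426493
  p_B = 0.049105
  p_C = 5.46846e-23
  p_D = 1.00763e-36
Odds = (0.07/0.14) × (0.426493/0.049105) = 0.5 × 8.68533 ≈ 4.3427

4.3427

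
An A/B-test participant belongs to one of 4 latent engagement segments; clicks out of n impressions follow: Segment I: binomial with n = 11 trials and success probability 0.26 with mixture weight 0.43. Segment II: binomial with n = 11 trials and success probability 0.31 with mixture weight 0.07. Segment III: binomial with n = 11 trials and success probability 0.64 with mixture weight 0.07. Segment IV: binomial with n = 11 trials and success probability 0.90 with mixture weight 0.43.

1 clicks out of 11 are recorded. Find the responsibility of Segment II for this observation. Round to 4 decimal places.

P(component k | x) = P(Z=k)·f_k(x) / marginal(x), where marginal(x) = Σ_j P(Z=j)·f_j(x).
Evaluate each component's likelihood at the observed value:
  p_I = 0.140826
  p_II = 0.0834152
  p_III = 0.000257394
  p_IV = 9.9e-10
Weight by the priors:
  P(Z=I)·p_I = 0.43 × 0.140826 = 0.0605552
  P(Z=II)·p_II = 0.07 × 0.0834152 = 0.00583907
  P(Z=III)·p_III = 0.07 × 0.000257394 = 1.80175e-05
  P(Z=IV)·p_IV = 0.43 × 9.9e-10 = 4.257e-10
Marginal: 0.0605552 + 0.00583907 + 1.80175e-05 + 4.257e-10 = 0.0664123
P(Segment II | data) = 0.00583907 / 0.0664123 ≈ 0.0879

0.0879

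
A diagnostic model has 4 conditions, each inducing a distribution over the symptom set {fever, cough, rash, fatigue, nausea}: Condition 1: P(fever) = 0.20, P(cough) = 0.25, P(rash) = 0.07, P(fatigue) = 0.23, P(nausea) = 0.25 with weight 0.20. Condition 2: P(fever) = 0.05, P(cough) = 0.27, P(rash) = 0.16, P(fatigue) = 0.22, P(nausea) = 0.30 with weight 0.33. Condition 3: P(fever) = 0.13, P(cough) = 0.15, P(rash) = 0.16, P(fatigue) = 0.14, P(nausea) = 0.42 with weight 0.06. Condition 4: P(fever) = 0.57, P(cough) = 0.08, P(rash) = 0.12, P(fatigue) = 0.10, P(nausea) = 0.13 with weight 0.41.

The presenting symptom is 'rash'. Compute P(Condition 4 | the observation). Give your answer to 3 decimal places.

0.392

By Bayes' theorem, P(k | x) = π_k f_k(x) / Σ_j π_j f_j(x).
Evaluate each component's likelihood at the observed value:
  f_1 = P(rash | comp) = 0.07
  f_2 = P(rash | comp) = 0.16
  f_3 = P(rash | comp) = 0.16
  f_4 = P(rash | comp) = 0.12
Prior × likelihood for each component:
  π_1·f_1 = 0.20 × 0.07 = 0.014
  π_2·f_2 = 0.33 × 0.16 = 0.0528
  π_3·f_3 = 0.06 × 0.16 = 0.0096
  π_4·f_4 = 0.41 × 0.12 = 0.0492
Evidence: 0.014 + 0.0528 + 0.0096 + 0.0492 = 0.1256
P(Condition 4 | the observation) ≈ 0.392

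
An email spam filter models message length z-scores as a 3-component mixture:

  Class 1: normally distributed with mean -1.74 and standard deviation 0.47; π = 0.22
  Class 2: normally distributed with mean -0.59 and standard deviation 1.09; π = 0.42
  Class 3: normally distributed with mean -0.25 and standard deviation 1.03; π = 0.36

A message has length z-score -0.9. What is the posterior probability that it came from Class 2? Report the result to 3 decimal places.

0.493

Apply Bayes' rule: the posterior for each component is proportional to its prior times its likelihood at x.
Normal densities:
  f_1 = 0.17187
  f_2 = 0.351495
  f_3 = 0.317391
Prior × likelihood for each component:
  π_1·f_1 = 0.22 × 0.17187 = 0.0378113
  π_2·f_2 = 0.42 × 0.351495 = 0.147628
  π_3·f_3 = 0.36 × 0.317391 = 0.114261
Normaliser: 0.0378113 + 0.147628 + 0.114261 = 0.2997
P(Class 2 | -0.9) = 0.147628 / 0.2997 ≈ 0.493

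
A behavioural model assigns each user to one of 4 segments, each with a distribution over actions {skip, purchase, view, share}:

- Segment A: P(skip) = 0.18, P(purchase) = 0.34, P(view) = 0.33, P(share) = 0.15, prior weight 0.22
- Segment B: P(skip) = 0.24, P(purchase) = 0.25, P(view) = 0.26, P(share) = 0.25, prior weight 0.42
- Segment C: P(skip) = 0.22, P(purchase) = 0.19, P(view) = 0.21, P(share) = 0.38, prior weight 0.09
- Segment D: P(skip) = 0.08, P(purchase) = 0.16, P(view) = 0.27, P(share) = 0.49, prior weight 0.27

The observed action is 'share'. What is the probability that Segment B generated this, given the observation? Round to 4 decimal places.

0.3448

Posterior ∝ prior × likelihood, so P(k | x) ∝ w_k f_k(x); normalise over all components.
Evaluate each component's likelihood at the observed value:
  p_A = 0.15
  p_B = 0.25
  p_C = 0.38
  p_D = 0.49
Prior × likelihood for each component:
  w_A·p_A = 0.22 × 0.15 = 0.033
  w_B·p_B = 0.42 × 0.25 = 0.105
  w_C·p_C = 0.09 × 0.38 = 0.0342
  w_D·p_D = 0.27 × 0.49 = 0.1323
Marginal: 0.033 + 0.105 + 0.0342 + 0.1323 = 0.3045
So the posterior for Segment B is 0.105 / 0.3045 ≈ 0.3448.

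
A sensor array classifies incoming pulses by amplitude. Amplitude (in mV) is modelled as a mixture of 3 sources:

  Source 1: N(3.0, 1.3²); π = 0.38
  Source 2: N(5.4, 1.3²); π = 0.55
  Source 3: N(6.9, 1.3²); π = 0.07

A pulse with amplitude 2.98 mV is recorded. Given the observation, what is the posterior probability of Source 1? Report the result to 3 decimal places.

0.795

Posterior ∝ prior × likelihood, so P(k | x) ∝ P(Z=k) f_k(x); normalise over all components.
Normal densities:
  L_1 = 0.306842
  L_2 = 0.0542601
  L_3 = 0.00325496
Weight by the priors:
  P(Z=1)·L_1 = 0.38 × 0.306842 = 0.1166
  P(Z=2)·L_2 = 0.55 × 0.0542601 = 0.0298431
  P(Z=3)·L_3 = 0.07 × 0.00325496 = 0.000227847
Evidence: 0.1166 + 0.0298431 + 0.000227847 = 0.146671
Responsibility of Source 1: 0.1166 / 0.146671 ≈ 0.795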